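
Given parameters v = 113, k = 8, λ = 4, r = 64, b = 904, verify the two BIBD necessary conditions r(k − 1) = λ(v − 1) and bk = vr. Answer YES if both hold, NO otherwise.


Condition (i): r(k − 1) = 64·7 = 448; λ(v − 1) = 4·112 = 448. Match? YES.
Condition (ii): bk = 904·8 = 7232; vr = 113·64 = 7232. Match? YES.
Both conditions hold? YES.

YES


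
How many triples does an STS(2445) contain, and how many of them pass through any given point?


An STS(v) is a 2-(v, 3, 1) BIBD: block size k = 3, λ = 1.
Replication: r(k − 1) = λ(v − 1) ⇒ r·2 = 2445 − 1 = 2444 ⇒ r = 1222.
Block count: b = v(v − 1)/6 = 2445·2444/6 = 5975580/6 = 995930.

r = 1222, b = 995930.


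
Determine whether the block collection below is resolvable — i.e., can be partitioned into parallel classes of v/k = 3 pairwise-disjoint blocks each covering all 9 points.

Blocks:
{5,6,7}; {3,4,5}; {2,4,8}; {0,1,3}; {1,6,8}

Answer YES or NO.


v = 9, block size k = 3, number of blocks = 5.
For resolvability, blocks must partition into parallel classes of size v/k = 3.
Total blocks must therefore be a multiple of 3: 5 = 3·1 + 2 ⇒ not divisible ✗.
Resolvable? NO.

NO


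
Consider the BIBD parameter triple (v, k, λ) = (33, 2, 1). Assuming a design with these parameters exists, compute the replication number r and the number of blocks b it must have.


Any 2-(v, k, λ) BIBD satisfies two necessary conditions:
  (i)  Each point sits in r blocks, and counting incidences through any fixed point gives r(k − 1) = λ(v − 1), so r = λ(v − 1)/(k − 1).
  (ii) Total incidences bk = vr, so b = vr/k.
Step 1: r = λ(v − 1)/(k − 1) = 1·(33 − 1)/(2 − 1) = 1·32/1 = 32/1 = 32.
Step 2: b = vr/k = 33·32/2 = 1056/2 = 528.
Check integrality: r = 32 ∈ Z ✓, b = 528 ∈ Z ✓.
(These identities are necessary conditions: they determine r and b for any design with these parameters, but do not by themselves prove that one exists.)

r = 32, b = 528.


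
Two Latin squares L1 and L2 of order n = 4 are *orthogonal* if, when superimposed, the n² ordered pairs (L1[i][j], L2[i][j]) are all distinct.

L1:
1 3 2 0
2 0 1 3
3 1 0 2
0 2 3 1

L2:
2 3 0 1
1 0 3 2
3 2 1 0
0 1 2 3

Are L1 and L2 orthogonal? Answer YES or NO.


Form the n² = 16 superimposed pairs (L1[i][j], L2[i][j]), row by row (rows and columns indexed from 0):
row 0: (1,2) (3,3) (2,0) (0,1)
row 1: (2,1) (0,0) (1,3) (3,2)
row 2: (3,3) (1,2) (0,1) (2,0)
row 3: (0,0) (2,1) (3,2) (1,3)
Orthogonality requires all 16 pairs distinct.
But the pair (3,3) repeats: cell (0,1) has L1 = 3, L2 = 3, and cell (2,0) has L1 = 3, L2 = 3.
A repeated pair means some other pair never occurs (only 8 distinct pairs out of 16), so the squares are not orthogonal.
Conclusion: NO.

NO


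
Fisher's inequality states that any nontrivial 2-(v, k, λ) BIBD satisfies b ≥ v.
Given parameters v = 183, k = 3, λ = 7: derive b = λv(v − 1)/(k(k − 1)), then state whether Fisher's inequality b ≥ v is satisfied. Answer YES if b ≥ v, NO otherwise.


b = λv(v − 1)/(k(k − 1)) = 7·183·182/(3·2) = 233142/6 = 38857.
Compare with v = 183: b ≥ v, so Fisher's inequality holds.

YES


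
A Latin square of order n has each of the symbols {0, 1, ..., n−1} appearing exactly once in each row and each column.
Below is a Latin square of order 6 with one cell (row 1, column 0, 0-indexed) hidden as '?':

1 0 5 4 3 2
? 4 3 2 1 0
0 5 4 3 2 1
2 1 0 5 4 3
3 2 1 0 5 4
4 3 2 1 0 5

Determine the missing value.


Row 1 contains symbols [0, 1, 2, 3, 4] — missing [5].
Column 0 contains symbols [0, 1, 2, 3, 4] — missing [5].
The missing symbol must appear in both missing sets; intersection = [5].
Therefore the hidden value is 5.

Missing value = 5.


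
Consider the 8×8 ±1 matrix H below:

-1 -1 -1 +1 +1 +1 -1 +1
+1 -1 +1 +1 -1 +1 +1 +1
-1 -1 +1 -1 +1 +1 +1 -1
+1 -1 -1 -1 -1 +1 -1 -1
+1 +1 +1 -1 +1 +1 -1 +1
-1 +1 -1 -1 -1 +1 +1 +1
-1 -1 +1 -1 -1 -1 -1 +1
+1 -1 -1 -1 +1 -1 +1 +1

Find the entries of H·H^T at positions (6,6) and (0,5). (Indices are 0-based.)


Row 0 of H: [-1, -1, -1, 1, 1, 1, -1, 1].
Row 5 of H: [-1, 1, -1, -1, -1, 1, 1, 1].
Row 6 of H: [-1, -1, 1, -1, -1, -1, -1, 1].
(H·H^T)[6][6] = Σ_j H[6][j]·H[6][j] = (-1)² + (-1)² + (1)² + (-1)² + (-1)² + (-1)² + (-1)² + (1)² = 1 + 1 + 1 + 1 + 1 + 1 + 1 + 1 = 8.
(H·H^T)[0][5] = Σ_j H[0][j]·H[5][j] = (-1)·(-1) + (-1)·(1) + (-1)·(-1) + (1)·(-1) + (1)·(-1) + (1)·(1) + (-1)·(1) + (1)·(1) = 1 + -1 + 1 + -1 + -1 + 1 + -1 + 1 = 0.
So rows 0 and 5 are orthogonal; the diagonal entry equals n = 8.

(6,6) entry = 8; (0,5) entry = 0.


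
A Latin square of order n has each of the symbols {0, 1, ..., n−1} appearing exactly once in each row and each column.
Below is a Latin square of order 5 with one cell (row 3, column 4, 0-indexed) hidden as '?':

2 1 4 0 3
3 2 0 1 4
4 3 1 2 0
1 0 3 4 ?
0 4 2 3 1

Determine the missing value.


Row 3 contains symbols [0, 1, 3, 4] — missing [2].
Column 4 contains symbols [0, 1, 3, 4] — missing [2].
The missing symbol must appear in both missing sets; intersection = [2].
Therefore the hidden value is 2.

Missing value = 2.


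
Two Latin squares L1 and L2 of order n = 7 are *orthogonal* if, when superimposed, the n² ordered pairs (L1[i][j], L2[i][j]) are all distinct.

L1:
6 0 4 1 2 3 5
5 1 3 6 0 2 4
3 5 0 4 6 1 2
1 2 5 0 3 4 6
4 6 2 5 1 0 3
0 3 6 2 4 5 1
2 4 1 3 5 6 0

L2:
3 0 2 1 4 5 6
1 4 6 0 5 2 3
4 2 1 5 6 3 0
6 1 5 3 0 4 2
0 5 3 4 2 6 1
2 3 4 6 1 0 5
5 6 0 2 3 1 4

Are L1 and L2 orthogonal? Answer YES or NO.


Form the n² = 49 superimposed pairs (L1[i][j], L2[i][j]), row by row (rows and columns indexed from 0):
row 0: (6,3) (0,0) (4,2) (1,1) (2,4) (3,5) (5,6)
row 1: (5,1) (1,4) (3,6) (6,0) (0,5) (2,2) (4,3)
row 2: (3,4) (5,2) (0,1) (4,5) (6,6) (1,3) (2,0)
row 3: (1,6) (2,1) (5,5) (0,3) (3,0) (4,4) (6,2)
row 4: (4,0) (6,5) (2,3) (5,4) (1,2) (0,6) (3,1)
row 5: (0,2) (3,3) (6,4) (2,6) (4,1) (5,0) (1,5)
row 6: (2,5) (4,6) (1,0) (3,2) (5,3) (6,1) (0,4)
Orthogonality requires all 49 pairs distinct.
Check by first coordinate: for each symbol s of L1, list the L2 entries in the n cells where L1 = s; they must all differ.
  L1 = 0: L2 entries (in reading order) 0, 5, 1, 3, 6, 2, 4 — all 7 distinct ✓
  L1 = 1: L2 entries (in reading order) 1, 4, 3, 6, 2, 5, 0 — all 7 distinct ✓
  L1 = 2: L2 entries (in reading order) 4, 2, 0, 1, 3, 6, 5 — all 7 distinct ✓
  L1 = 3: L2 entries (in reading order) 5, 6, 4, 0, 1, 3, 2 — all 7 distinct ✓
  L1 = 4: L2 entries (in reading order) 2, 3, 5, 4, 0, 1, 6 — all 7 distinct ✓
  L1 = 5: L2 entries (in reading order) 6, 1, 2, 5, 4, 0, 3 — all 7 distinct ✓
  L1 = 6: L2 entries (in reading order) 3, 0, 6, 2, 5, 4, 1 — all 7 distinct ✓
Every symbol of L1 meets every symbol of L2 exactly once, so all 49 pairs are distinct (49 of 49).
Conclusion: YES.

YES


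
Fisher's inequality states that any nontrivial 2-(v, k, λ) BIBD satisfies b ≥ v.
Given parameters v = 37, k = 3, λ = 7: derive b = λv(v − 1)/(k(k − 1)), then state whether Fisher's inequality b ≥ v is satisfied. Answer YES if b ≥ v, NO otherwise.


b = λv(v − 1)/(k(k − 1)) = 7·37·36/(3·2) = 9324/6 = 1554.
Compare with v = 37: b ≥ v, so Fisher's inequality holds.

YES


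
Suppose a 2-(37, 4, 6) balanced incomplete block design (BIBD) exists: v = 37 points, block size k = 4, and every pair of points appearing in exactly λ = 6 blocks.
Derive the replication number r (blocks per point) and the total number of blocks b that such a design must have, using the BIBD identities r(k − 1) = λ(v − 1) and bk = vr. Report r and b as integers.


Any 2-(v, k, λ) BIBD satisfies two necessary conditions:
  (i)  Each point sits in r blocks, and counting incidences through any fixed point gives r(k − 1) = λ(v − 1), so r = λ(v − 1)/(k − 1).
  (ii) Total incidences bk = vr, so b = vr/k.
Step 1: r = λ(v − 1)/(k − 1) = 6·(37 − 1)/(4 − 1) = 6·36/3 = 216/3 = 72.
Step 2: b = vr/k = 37·72/4 = 2664/4 = 666.
Check integrality: r = 72 ∈ Z ✓, b = 666 ∈ Z ✓.
(These identities are necessary conditions: they determine r and b for any design with these parameters, but do not by themselves prove that one exists.)

r = 72, b = 666.


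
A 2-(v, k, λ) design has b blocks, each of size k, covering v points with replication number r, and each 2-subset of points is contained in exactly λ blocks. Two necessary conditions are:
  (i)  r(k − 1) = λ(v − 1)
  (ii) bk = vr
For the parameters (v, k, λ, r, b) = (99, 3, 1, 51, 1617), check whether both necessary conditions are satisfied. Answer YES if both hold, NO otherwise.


Condition (i): r(k − 1) = 51·2 = 102; λ(v − 1) = 1·98 = 98. Match? NO.
Condition (ii): bk = 1617·3 = 4851; vr = 99·51 = 5049. Match? NO.
Both conditions hold? NO.

NO


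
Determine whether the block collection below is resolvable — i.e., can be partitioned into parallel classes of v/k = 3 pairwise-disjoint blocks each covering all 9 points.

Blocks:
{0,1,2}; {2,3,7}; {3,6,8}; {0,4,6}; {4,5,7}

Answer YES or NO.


v = 9, block size k = 3, number of blocks = 5.
For resolvability, blocks must partition into parallel classes of size v/k = 3.
Total blocks must therefore be a multiple of 3: 5 = 3·1 + 2 ⇒ not divisible ✗.
Resolvable? NO.

NO


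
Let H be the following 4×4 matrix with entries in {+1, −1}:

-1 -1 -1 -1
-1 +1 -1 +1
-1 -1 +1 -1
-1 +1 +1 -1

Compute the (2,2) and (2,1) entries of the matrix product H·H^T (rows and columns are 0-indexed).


Row 1 of H: [-1, 1, -1, 1].
Row 2 of H: [-1, -1, 1, -1].
(H·H^T)[2][2] = Σ_j H[2][j]·H[2][j] = (-1)² + (-1)² + (1)² + (-1)² = 1 + 1 + 1 + 1 = 4.
(H·H^T)[2][1] = Σ_j H[2][j]·H[1][j] = (-1)·(-1) + (-1)·(1) + (1)·(-1) + (-1)·(1) = 1 + -1 + -1 + -1 = -2.
Rows 2 and 1 are not orthogonal (dot product = -2 ≠ 0), so H is not a Hadamard matrix.

(2,2) entry = 4; (2,1) entry = -2.


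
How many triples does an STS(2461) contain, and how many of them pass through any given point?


An STS(v) is a 2-(v, 3, 1) BIBD: block size k = 3, λ = 1.
Replication: r(k − 1) = λ(v − 1) ⇒ r·2 = 2461 − 1 = 2460 ⇒ r = 1230.
Block count: bk = vr ⇒ b·3 = 2461·1230 = 3027030 ⇒ b = 1009010.
(Check via b = v(v − 1)/6 = 2461·2460/6 = 6054060/6 = 1009010.)

r = 1230, b = 1009010.


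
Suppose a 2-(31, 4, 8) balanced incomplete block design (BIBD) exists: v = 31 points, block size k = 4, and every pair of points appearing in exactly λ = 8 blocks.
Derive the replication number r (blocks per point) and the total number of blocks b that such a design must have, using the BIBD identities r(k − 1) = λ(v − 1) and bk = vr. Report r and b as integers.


Any 2-(v, k, λ) BIBD satisfies two necessary conditions:
  (i)  Each point sits in r blocks, and counting incidences through any fixed point gives r(k − 1) = λ(v − 1), so r = λ(v − 1)/(k − 1).
  (ii) Total incidences bk = vr, so b = vr/k.
Step 1: r = λ(v − 1)/(k − 1) = 8·(31 − 1)/(4 − 1) = 8·30/3 = 240/3 = 80.
Step 2: b = vr/k = 31·80/4 = 2480/4 = 620.
Check integrality: r = 80 ∈ Z ✓, b = 620 ∈ Z ✓.
(These identities are necessary conditions: they determine r and b for any design with these parameters, but do not by themselves prove that one exists.)

r = 80, b = 620.


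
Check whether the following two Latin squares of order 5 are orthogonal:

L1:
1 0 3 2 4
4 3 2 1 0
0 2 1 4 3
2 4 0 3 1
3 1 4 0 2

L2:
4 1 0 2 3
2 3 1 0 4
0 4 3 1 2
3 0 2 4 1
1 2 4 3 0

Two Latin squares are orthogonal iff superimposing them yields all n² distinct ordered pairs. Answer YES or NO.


Form the n² = 25 superimposed pairs (L1[i][j], L2[i][j]), row by row (rows and columns indexed from 0):
row 0: (1,4) (0,1) (3,0) (2,2) (4,3)
row 1: (4,2) (3,3) (2,1) (1,0) (0,4)
row 2: (0,0) (2,4) (1,3) (4,1) (3,2)
row 3: (2,3) (4,0) (0,2) (3,4) (1,1)
row 4: (3,1) (1,2) (4,4) (0,3) (2,0)
Orthogonality requires all 25 pairs distinct.
Check by first coordinate: for each symbol s of L1, list the L2 entries in the n cells where L1 = s; they must all differ.
  L1 = 0: L2 entries (in reading order) 1, 4, 0, 2, 3 — all 5 distinct ✓
  L1 = 1: L2 entries (in reading order) 4, 0, 3, 1, 2 — all 5 distinct ✓
  L1 = 2: L2 entries (in reading order) 2, 1, 4, 3, 0 — all 5 distinct ✓
  L1 = 3: L2 entries (in reading order) 0, 3, 2, 4, 1 — all 5 distinct ✓
  L1 = 4: L2 entries (in reading order) 3, 2, 1, 0, 4 — all 5 distinct ✓
Every symbol of L1 meets every symbol of L2 exactly once, so all 25 pairs are distinct (25 of 25).
Conclusion: YES.

YES


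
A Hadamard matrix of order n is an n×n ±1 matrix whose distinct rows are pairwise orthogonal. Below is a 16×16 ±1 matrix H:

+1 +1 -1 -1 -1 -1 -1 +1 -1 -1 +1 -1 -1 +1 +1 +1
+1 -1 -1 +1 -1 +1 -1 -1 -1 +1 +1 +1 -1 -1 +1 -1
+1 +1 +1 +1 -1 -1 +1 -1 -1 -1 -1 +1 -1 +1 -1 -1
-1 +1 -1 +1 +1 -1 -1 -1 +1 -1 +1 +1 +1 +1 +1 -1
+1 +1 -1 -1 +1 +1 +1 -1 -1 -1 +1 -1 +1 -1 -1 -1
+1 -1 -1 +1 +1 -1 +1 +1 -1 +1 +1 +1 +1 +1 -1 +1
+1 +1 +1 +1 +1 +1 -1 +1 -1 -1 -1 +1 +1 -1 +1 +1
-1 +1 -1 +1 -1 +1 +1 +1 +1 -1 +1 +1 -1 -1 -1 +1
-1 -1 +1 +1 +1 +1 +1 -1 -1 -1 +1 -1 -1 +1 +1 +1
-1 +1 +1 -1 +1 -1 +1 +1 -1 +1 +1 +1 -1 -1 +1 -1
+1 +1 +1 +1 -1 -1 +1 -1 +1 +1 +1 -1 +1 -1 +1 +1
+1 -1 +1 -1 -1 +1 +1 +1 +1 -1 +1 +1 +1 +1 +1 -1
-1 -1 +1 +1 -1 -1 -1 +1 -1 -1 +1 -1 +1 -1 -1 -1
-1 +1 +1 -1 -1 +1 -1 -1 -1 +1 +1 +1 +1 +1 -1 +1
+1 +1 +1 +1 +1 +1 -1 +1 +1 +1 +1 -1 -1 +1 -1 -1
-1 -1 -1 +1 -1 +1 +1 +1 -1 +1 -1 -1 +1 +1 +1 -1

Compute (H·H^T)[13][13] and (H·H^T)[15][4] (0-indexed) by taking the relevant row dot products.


Row 4 of H: [1, 1, -1, -1, 1, 1, 1, -1, -1, -1, 1, -1, 1, -1, -1, -1].
Row 13 of H: [-1, 1, 1, -1, -1, 1, -1, -1, -1, 1, 1, 1, 1, 1, -1, 1].
Row 15 of H: [-1, -1, -1, 1, -1, 1, 1, 1, -1, 1, -1, -1, 1, 1, 1, -1].
(H·H^T)[13][13] = Σ_j H[13][j]·H[13][j] = (-1)² + (1)² + (1)² + (-1)² + (-1)² + (1)² + (-1)² + (-1)² + (-1)² + (1)² + (1)² + (1)² + (1)² + (1)² + (-1)² + (1)² = 1 + 1 + 1 + 1 + 1 + 1 + 1 + 1 + 1 + 1 + 1 + 1 + 1 + 1 + 1 + 1 = 16.
(H·H^T)[15][4] = Σ_j H[15][j]·H[4][j] = (-1)·(1) + (-1)·(1) + (-1)·(-1) + (1)·(-1) + (-1)·(1) + (1)·(1) + (1)·(1) + (1)·(-1) + (-1)·(-1) + (1)·(-1) + (-1)·(1) + (-1)·(-1) + (1)·(1) + (1)·(-1) + (1)·(-1) + (-1)·(-1) = -1 + -1 + 1 + -1 + -1 + 1 + 1 + -1 + 1 + -1 + -1 + 1 + 1 + -1 + -1 + 1 = -2.
Rows 15 and 4 are not orthogonal (dot product = -2 ≠ 0), so H is not a Hadamard matrix.

(13,13) entry = 16; (15,4) entry = -2.


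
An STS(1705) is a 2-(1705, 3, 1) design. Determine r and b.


An STS(v) is a 2-(v, 3, 1) BIBD: block size k = 3, λ = 1.
Replication: r(k − 1) = λ(v − 1) ⇒ r·2 = 1705 − 1 = 1704 ⇒ r = 852.
Block count: b = v(v − 1)/6 = 1705·1704/6 = 2905320/6 = 484220.

r = 852, b = 484220.


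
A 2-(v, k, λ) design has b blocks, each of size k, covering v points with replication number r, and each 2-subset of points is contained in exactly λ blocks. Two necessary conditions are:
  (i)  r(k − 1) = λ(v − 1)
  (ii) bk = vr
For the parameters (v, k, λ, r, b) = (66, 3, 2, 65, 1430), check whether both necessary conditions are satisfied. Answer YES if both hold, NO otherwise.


Condition (i): r(k − 1) = 65·2 = 130; λ(v − 1) = 2·65 = 130. Match? YES.
Condition (ii): bk = 1430·3 = 4290; vr = 66·65 = 4290. Match? YES.
Both conditions hold? YES.

YES


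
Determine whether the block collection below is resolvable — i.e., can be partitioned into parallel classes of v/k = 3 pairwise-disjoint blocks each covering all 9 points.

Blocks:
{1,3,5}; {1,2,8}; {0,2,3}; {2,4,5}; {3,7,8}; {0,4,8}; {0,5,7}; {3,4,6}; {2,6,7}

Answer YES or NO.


v = 9, block size k = 3, number of blocks = 9.
For resolvability, blocks must partition into parallel classes of size v/k = 3.
Total blocks must therefore be a multiple of 3: 9 = 3·3 + 0 ⇒ divisible ✓.
Consider block {0,2,3}. It intersects every other block in the collection, so no parallel class of size 3 can contain it.
Since every block must belong to some parallel class in a resolution, the collection cannot be partitioned into parallel classes.
Resolvable? NO.

NO


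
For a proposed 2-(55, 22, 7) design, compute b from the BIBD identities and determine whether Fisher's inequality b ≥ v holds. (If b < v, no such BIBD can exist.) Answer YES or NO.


r = λ(v − 1)/(k − 1) = 7·54/21 = 18.
b = vr/k = 55·18/22 = 45.
Fisher's inequality: b ≥ v ⇔ 45 ≥ 55? NO.

NO


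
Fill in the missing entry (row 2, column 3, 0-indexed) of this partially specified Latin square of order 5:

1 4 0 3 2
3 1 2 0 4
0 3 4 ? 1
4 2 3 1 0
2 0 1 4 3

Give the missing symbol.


Row 2 contains symbols [0, 1, 3, 4] — missing [2].
Column 3 contains symbols [0, 1, 3, 4] — missing [2].
The missing symbol must appear in both missing sets; intersection = [2].
Therefore the hidden value is 2.

Missing value = 2.


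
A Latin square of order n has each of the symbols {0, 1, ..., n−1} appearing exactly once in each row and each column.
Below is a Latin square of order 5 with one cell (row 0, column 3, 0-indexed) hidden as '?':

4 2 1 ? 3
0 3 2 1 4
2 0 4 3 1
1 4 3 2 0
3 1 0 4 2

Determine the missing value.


Row 0 contains symbols [1, 2, 3, 4] — missing [0].
Column 3 contains symbols [1, 2, 3, 4] — missing [0].
The missing symbol must appear in both missing sets; intersection = [0].
Therefore the hidden value is 0.

Missing value = 0.


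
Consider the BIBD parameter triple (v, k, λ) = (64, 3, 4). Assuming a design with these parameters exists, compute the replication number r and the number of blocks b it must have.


Any 2-(v, k, λ) BIBD satisfies two necessary conditions:
  (i)  Each point sits in r blocks, and counting incidences through any fixed point gives r(k − 1) = λ(v − 1), so r = λ(v − 1)/(k − 1).
  (ii) Total incidences bk = vr, so b = vr/k.
Step 1: r = λ(v − 1)/(k − 1) = 4·(64 − 1)/(3 − 1) = 4·63/2 = 252/2 = 126.
Step 2: b = vr/k = 64·126/3 = 8064/3 = 2688.
Check integrality: r = 126 ∈ Z ✓, b = 2688 ∈ Z ✓.
(These identities are necessary conditions: they determine r and b for any design with these parameters, but do not by themselves prove that one exists.)

r = 126, b = 2688.


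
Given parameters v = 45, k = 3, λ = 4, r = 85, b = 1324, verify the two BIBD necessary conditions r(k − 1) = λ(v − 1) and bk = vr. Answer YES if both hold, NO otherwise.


Condition (i): r(k − 1) = 85·2 = 170; λ(v − 1) = 4·44 = 176. Match? NO.
Condition (ii): bk = 1324·3 = 3972; vr = 45·85 = 3825. Match? NO.
Both conditions hold? NO.

NO


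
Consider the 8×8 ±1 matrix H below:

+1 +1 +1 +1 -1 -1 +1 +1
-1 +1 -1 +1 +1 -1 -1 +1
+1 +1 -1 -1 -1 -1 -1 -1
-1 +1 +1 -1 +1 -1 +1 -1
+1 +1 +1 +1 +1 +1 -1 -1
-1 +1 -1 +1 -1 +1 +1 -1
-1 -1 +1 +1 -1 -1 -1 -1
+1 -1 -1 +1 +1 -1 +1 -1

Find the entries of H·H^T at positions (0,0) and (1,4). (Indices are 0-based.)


Row 0 of H: [1, 1, 1, 1, -1, -1, 1, 1].
Row 1 of H: [-1, 1, -1, 1, 1, -1, -1, 1].
Row 4 of H: [1, 1, 1, 1, 1, 1, -1, -1].
(H·H^T)[0][0] = Σ_j H[0][j]·H[0][j] = (1)² + (1)² + (1)² + (1)² + (-1)² + (-1)² + (1)² + (1)² = 1 + 1 + 1 + 1 + 1 + 1 + 1 + 1 = 8.
(H·H^T)[1][4] = Σ_j H[1][j]·H[4][j] = (-1)·(1) + (1)·(1) + (-1)·(1) + (1)·(1) + (1)·(1) + (-1)·(1) + (-1)·(-1) + (1)·(-1) = -1 + 1 + -1 + 1 + 1 + -1 + 1 + -1 = 0.
So rows 1 and 4 are orthogonal; the diagonal entry equals n = 8.

(0,0) entry = 8; (1,4) entry = 0.


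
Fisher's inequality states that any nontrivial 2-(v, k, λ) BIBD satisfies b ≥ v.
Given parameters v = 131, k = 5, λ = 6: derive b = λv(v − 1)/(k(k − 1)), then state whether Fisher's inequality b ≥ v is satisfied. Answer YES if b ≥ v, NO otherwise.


b = λv(v − 1)/(k(k − 1)) = 6·131·130/(5·4) = 102180/20 = 5109.
Compare with v = 131: b ≥ v, so Fisher's inequality holds.

YES


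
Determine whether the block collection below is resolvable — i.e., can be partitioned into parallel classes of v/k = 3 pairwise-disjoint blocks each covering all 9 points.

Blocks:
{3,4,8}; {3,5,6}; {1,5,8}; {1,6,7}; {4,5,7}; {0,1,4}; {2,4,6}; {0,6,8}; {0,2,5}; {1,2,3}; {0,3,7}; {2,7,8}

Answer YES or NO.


v = 9, block size k = 3, number of blocks = 12.
For resolvability, blocks must partition into parallel classes of size v/k = 3.
Total blocks must therefore be a multiple of 3: 12 = 3·4 + 0 ⇒ divisible ✓.
Greedy packing gives 4 candidate class(es). Each should be a full parallel class (size 3, covers all 9 points).
  Class 1 (3 blocks): {3,4,8}; {1,6,7}; {0,2,5}. Points covered: [0, 1, 2, 3, 4, 5, 6, 7, 8].
  Class 2 (3 blocks): {3,5,6}; {0,1,4}; {2,7,8}. Points covered: [0, 1, 2, 3, 4, 5, 6, 7, 8].
  Class 3 (3 blocks): {1,5,8}; {2,4,6}; {0,3,7}. Points covered: [0, 1, 2, 3, 4, 5, 6, 7, 8].
  Class 4 (3 blocks): {4,5,7}; {0,6,8}; {1,2,3}. Points covered: [0, 1, 2, 3, 4, 5, 6, 7, 8].
All classes full (size 3)? YES. All classes cover every point? YES.
Resolvable? YES.

YES


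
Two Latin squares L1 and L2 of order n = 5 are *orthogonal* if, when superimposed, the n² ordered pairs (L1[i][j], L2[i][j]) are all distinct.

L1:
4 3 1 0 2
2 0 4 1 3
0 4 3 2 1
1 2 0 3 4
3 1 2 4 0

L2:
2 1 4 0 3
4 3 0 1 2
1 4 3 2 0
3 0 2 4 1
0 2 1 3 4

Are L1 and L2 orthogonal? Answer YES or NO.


Form the n² = 25 superimposed pairs (L1[i][j], L2[i][j]), row by row (rows and columns indexed from 0):
row 0: (4,2) (3,1) (1,4) (0,0) (2,3)
row 1: (2,4) (0,3) (4,0) (1,1) (3,2)
row 2: (0,1) (4,4) (3,3) (2,2) (1,0)
row 3: (1,3) (2,0) (0,2) (3,4) (4,1)
row 4: (3,0) (1,2) (2,1) (4,3) (0,4)
Orthogonality requires all 25 pairs distinct.
Check by first coordinate: for each symbol s of L1, list the L2 entries in the n cells where L1 = s; they must all differ.
  L1 = 0: L2 entries (in reading order) 0, 3, 1, 2, 4 — all 5 distinct ✓
  L1 = 1: L2 entries (in reading order) 4, 1, 0, 3, 2 — all 5 distinct ✓
  L1 = 2: L2 entries (in reading order) 3, 4, 2, 0, 1 — all 5 distinct ✓
  L1 = 3: L2 entries (in reading order) 1, 2, 3, 4, 0 — all 5 distinct ✓
  L1 = 4: L2 entries (in reading order) 2, 0, 4, 1, 3 — all 5 distinct ✓
Every symbol of L1 meets every symbol of L2 exactly once, so all 25 pairs are distinct (25 of 25).
Conclusion: YES.

YES


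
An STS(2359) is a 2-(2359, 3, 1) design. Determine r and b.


An STS(v) is a 2-(v, 3, 1) BIBD: block size k = 3, λ = 1.
Replication: r(k − 1) = λ(v − 1) ⇒ r·2 = 2359 − 1 = 2358 ⇒ r = 1179.
Block count: bk = vr ⇒ b·3 = 2359·1179 = 2781261 ⇒ b = 927087.
(Check via b = v(v − 1)/6 = 2359·2358/6 = 5562522/6 = 927087.)

r = 1179, b = 927087.


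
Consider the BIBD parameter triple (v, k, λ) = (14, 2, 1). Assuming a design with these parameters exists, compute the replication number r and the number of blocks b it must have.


Any 2-(v, k, λ) BIBD satisfies two necessary conditions:
  (i)  Each point sits in r blocks, and counting incidences through any fixed point gives r(k − 1) = λ(v − 1), so r = λ(v − 1)/(k − 1).
  (ii) Total incidences bk = vr, so b = vr/k.
Step 1: r = λ(v − 1)/(k − 1) = 1·(14 − 1)/(2 − 1) = 1·13/1 = 13/1 = 13.
Step 2: b = vr/k = 14·13/2 = 182/2 = 91.
Check integrality: r = 13 ∈ Z ✓, b = 91 ∈ Z ✓.
(These identities are necessary conditions: they determine r and b for any design with these parameters, but do not by themselves prove that one exists.)

r = 13, b = 91.


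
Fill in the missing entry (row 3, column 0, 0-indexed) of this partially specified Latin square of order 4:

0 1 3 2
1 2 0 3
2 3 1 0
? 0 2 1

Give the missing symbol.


Row 3 contains symbols [0, 1, 2] — missing [3].
Column 0 contains symbols [0, 1, 2] — missing [3].
The missing symbol must appear in both missing sets; intersection = [3].
Therefore the hidden value is 3.

Missing value = 3.


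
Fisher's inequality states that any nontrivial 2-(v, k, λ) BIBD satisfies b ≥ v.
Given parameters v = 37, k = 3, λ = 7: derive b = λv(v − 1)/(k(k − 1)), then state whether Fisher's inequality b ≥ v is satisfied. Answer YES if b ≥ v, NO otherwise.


r = λ(v − 1)/(k − 1) = 7·36/2 = 126.
b = vr/k = 37·126/3 = 1554.
Fisher's inequality: b ≥ v ⇔ 1554 ≥ 37? YES.

YES


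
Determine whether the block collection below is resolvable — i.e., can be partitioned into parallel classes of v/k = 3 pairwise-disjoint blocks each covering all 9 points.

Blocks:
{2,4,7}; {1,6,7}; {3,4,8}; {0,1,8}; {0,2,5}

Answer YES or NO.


v = 9, block size k = 3, number of blocks = 5.
For resolvability, blocks must partition into parallel classes of size v/k = 3.
Total blocks must therefore be a multiple of 3: 5 = 3·1 + 2 ⇒ not divisible ✗.
Resolvable? NO.

NO


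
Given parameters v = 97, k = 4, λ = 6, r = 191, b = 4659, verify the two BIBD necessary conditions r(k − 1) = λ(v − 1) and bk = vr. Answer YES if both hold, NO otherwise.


Condition (i): r(k − 1) = 191·3 = 573; λ(v − 1) = 6·96 = 576. Match? NO.
Condition (ii): bk = 4659·4 = 18636; vr = 97·191 = 18527. Match? NO.
Both conditions hold? NO.

NO


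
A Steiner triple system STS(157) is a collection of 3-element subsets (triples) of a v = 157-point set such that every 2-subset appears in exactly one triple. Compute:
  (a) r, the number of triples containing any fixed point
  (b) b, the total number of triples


An STS(v) is a 2-(v, 3, 1) BIBD: block size k = 3, λ = 1.
Replication: r(k − 1) = λ(v − 1) ⇒ r·2 = 157 − 1 = 156 ⇒ r = 78.
Block count: bk = vr ⇒ b·3 = 157·78 = 12246 ⇒ b = 4082.

r = 78, b = 4082.


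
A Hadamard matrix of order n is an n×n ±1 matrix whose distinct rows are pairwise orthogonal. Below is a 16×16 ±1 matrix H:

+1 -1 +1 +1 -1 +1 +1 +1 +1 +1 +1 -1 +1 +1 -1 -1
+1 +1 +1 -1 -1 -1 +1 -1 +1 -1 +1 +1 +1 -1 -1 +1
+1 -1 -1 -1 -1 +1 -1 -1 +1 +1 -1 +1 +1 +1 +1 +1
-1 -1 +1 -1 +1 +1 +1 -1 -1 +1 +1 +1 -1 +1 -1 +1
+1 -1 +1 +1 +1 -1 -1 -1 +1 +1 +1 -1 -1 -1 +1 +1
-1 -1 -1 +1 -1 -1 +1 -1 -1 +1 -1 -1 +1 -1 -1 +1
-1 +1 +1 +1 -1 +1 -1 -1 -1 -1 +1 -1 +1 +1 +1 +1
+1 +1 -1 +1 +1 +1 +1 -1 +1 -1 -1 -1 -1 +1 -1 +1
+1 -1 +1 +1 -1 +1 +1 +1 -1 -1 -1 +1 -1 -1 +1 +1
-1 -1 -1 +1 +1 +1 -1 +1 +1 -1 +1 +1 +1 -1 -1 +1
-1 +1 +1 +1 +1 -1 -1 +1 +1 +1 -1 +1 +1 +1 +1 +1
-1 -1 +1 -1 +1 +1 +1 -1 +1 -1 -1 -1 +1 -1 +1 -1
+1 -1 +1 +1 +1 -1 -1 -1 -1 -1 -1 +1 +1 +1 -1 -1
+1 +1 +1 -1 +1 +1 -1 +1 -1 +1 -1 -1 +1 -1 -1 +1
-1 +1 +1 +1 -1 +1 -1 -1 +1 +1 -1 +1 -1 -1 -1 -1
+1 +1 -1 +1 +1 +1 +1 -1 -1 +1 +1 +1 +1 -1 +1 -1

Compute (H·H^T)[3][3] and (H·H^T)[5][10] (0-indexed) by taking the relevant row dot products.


Row 3 of H: [-1, -1, 1, -1, 1, 1, 1, -1, -1, 1, 1, 1, -1, 1, -1, 1].
Row 5 of H: [-1, -1, -1, 1, -1, -1, 1, -1, -1, 1, -1, -1, 1, -1, -1, 1].
Row 10 of H: [-1, 1, 1, 1, 1, -1, -1, 1, 1, 1, -1, 1, 1, 1, 1, 1].
(H·H^T)[3][3] = Σ_j H[3][j]·H[3][j] = (-1)² + (-1)² + (1)² + (-1)² + (1)² + (1)² + (1)² + (-1)² + (-1)² + (1)² + (1)² + (1)² + (-1)² + (1)² + (-1)² + (1)² = 1 + 1 + 1 + 1 + 1 + 1 + 1 + 1 + 1 + 1 + 1 + 1 + 1 + 1 + 1 + 1 = 16.
(H·H^T)[5][10] = Σ_j H[5][j]·H[10][j] = (-1)·(-1) + (-1)·(1) + (-1)·(1) + (1)·(1) + (-1)·(1) + (-1)·(-1) + (1)·(-1) + (-1)·(1) + (-1)·(1) + (1)·(1) + (-1)·(-1) + (-1)·(1) + (1)·(1) + (-1)·(1) + (-1)·(1) + (1)·(1) = 1 + -1 + -1 + 1 + -1 + 1 + -1 + -1 + -1 + 1 + 1 + -1 + 1 + -1 + -1 + 1 = -2.
Rows 5 and 10 are not orthogonal (dot product = -2 ≠ 0), so H is not a Hadamard matrix.

(3,3) entry = 16; (5,10) entry = -2.


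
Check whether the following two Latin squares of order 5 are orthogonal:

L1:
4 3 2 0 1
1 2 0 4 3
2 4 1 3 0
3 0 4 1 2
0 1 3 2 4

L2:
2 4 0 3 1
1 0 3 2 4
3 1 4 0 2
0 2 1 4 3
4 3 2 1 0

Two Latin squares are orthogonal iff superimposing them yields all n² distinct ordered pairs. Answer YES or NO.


Form the n² = 25 superimposed pairs (L1[i][j], L2[i][j]), row by row (rows and columns indexed from 0):
row 0: (4,2) (3,4) (2,0) (0,3) (1,1)
row 1: (1,1) (2,0) (0,3) (4,2) (3,4)
row 2: (2,3) (4,1) (1,4) (3,0) (0,2)
row 3: (3,0) (0,2) (4,1) (1,4) (2,3)
row 4: (0,4) (1,3) (3,2) (2,1) (4,0)
Orthogonality requires all 25 pairs distinct.
But the pair (1,1) repeats: cell (0,4) has L1 = 1, L2 = 1, and cell (1,0) has L1 = 1, L2 = 1.
A repeated pair means some other pair never occurs (only 15 distinct pairs out of 25), so the squares are not orthogonal.
Conclusion: NO.

NO


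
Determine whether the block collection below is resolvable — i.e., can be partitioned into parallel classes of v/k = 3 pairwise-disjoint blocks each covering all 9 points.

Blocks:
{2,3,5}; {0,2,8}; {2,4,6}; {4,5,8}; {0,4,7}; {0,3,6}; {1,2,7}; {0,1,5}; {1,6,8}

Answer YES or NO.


v = 9, block size k = 3, number of blocks = 9.
For resolvability, blocks must partition into parallel classes of size v/k = 3.
Total blocks must therefore be a multiple of 3: 9 = 3·3 + 0 ⇒ divisible ✓.
Consider block {0,2,8}. It intersects every other block in the collection, so no parallel class of size 3 can contain it.
Since every block must belong to some parallel class in a resolution, the collection cannot be partitioned into parallel classes.
Resolvable? NO.

NO


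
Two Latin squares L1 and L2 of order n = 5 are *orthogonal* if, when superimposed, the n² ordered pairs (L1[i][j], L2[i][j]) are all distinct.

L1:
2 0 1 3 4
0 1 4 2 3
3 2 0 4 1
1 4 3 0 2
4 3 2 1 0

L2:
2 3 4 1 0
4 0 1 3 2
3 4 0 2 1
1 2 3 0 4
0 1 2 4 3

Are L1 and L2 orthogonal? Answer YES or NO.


Form the n² = 25 superimposed pairs (L1[i][j], L2[i][j]), row by row (rows and columns indexed from 0):
row 0: (2,2) (0,3) (1,4) (3,1) (4,0)
row 1: (0,4) (1,0) (4,1) (2,3) (3,2)
row 2: (3,3) (2,4) (0,0) (4,2) (1,1)
row 3: (1,1) (4,2) (3,3) (0,0) (2,4)
row 4: (4,0) (3,1) (2,2) (1,4) (0,3)
Orthogonality requires all 25 pairs distinct.
But the pair (1,1) repeats: cell (2,4) has L1 = 1, L2 = 1, and cell (3,0) has L1 = 1, L2 = 1.
A repeated pair means some other pair never occurs (only 15 distinct pairs out of 25), so the squares are not orthogonal.
Conclusion: NO.

NO


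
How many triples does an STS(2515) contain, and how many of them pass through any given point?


An STS(v) is a 2-(v, 3, 1) BIBD: block size k = 3, λ = 1.
Replication: r(k − 1) = λ(v − 1) ⇒ r·2 = 2515 − 1 = 2514 ⇒ r = 1257.
Block count: b = v(v − 1)/6 = 2515·2514/6 = 6322710/6 = 1053785.

r = 1257, b = 1053785.


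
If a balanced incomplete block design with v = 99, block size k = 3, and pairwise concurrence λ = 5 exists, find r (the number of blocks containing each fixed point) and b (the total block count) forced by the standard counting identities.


Any 2-(v, k, λ) BIBD satisfies two necessary conditions:
  (i)  Each point sits in r blocks, and counting incidences through any fixed point gives r(k − 1) = λ(v − 1), so r = λ(v − 1)/(k − 1).
  (ii) Total incidences bk = vr, so b = vr/k.
Step 1: r = λ(v − 1)/(k − 1) = 5·(99 − 1)/(3 − 1) = 5·98/2 = 490/2 = 245.
Step 2: b = vr/k = 99·245/3 = 24255/3 = 8085.
Check integrality: r = 245 ∈ Z ✓, b = 8085 ∈ Z ✓.
(These identities are necessary conditions: they determine r and b for any design with these parameters, but do not by themselves prove that one exists.)

r = 245, b = 8085.


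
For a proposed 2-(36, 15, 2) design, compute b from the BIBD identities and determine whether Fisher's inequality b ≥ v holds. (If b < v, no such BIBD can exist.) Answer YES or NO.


b = λv(v − 1)/(k(k − 1)) = 2·36·35/(15·14) = 2520/210 = 12.
Compare with v = 36: b < v, so Fisher's inequality fails.

NO


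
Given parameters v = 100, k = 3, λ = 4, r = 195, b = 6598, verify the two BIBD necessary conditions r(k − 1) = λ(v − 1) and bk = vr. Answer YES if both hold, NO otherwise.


Condition (i): r(k − 1) = 195·2 = 390; λ(v − 1) = 4·99 = 396. Match? NO.
Condition (ii): bk = 6598·3 = 19794; vr = 100·195 = 19500. Match? NO.
Both conditions hold? NO.

NO


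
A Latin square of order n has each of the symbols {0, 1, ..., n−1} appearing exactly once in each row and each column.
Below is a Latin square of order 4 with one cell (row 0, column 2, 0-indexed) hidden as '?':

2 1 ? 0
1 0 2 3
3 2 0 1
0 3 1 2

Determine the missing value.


Row 0 contains symbols [0, 1, 2] — missing [3].
Column 2 contains symbols [0, 1, 2] — missing [3].
The missing symbol must appear in both missing sets; intersection = [3].
Therefore the hidden value is 3.

Missing value = 3.


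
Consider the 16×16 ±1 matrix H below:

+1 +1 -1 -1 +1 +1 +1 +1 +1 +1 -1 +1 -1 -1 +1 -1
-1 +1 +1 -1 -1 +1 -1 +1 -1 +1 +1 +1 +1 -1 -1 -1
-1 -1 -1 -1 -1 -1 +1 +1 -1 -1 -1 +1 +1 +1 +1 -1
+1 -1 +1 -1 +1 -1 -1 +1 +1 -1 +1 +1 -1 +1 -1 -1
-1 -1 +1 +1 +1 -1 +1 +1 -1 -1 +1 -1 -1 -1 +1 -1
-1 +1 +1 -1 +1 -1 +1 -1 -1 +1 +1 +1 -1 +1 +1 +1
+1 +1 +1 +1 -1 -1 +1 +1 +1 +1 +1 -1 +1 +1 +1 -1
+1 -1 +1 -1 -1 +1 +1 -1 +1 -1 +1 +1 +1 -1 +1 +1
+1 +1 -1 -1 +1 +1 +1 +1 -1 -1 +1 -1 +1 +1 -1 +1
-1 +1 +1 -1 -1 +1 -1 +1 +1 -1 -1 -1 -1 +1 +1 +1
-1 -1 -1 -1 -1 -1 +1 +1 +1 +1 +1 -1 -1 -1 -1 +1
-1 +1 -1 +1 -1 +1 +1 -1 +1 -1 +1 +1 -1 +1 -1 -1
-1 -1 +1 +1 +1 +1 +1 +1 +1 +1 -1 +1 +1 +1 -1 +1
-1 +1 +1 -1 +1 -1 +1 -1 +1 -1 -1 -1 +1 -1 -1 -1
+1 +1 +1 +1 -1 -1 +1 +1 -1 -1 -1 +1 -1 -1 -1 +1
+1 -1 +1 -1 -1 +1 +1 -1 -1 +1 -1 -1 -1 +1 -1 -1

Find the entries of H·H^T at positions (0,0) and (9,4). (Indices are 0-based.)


Row 0 of H: [1, 1, -1, -1, 1, 1, 1, 1, 1, 1, -1, 1, -1, -1, 1, -1].
Row 4 of H: [-1, -1, 1, 1, 1, -1, 1, 1, -1, -1, 1, -1, -1, -1, 1, -1].
Row 9 of H: [-1, 1, 1, -1, -1, 1, -1, 1, 1, -1, -1, -1, -1, 1, 1, 1].
(H·H^T)[0][0] = Σ_j H[0][j]·H[0][j] = (1)² + (1)² + (-1)² + (-1)² + (1)² + (1)² + (1)² + (1)² + (1)² + (1)² + (-1)² + (1)² + (-1)² + (-1)² + (1)² + (-1)² = 1 + 1 + 1 + 1 + 1 + 1 + 1 + 1 + 1 + 1 + 1 + 1 + 1 + 1 + 1 + 1 = 16.
(H·H^T)[9][4] = Σ_j H[9][j]·H[4][j] = (-1)·(-1) + (1)·(-1) + (1)·(1) + (-1)·(1) + (-1)·(1) + (1)·(-1) + (-1)·(1) + (1)·(1) + (1)·(-1) + (-1)·(-1) + (-1)·(1) + (-1)·(-1) + (-1)·(-1) + (1)·(-1) + (1)·(1) + (1)·(-1) = 1 + -1 + 1 + -1 + -1 + -1 + -1 + 1 + -1 + 1 + -1 + 1 + 1 + -1 + 1 + -1 = -2.
Rows 9 and 4 are not orthogonal (dot product = -2 ≠ 0), so H is not a Hadamard matrix.

(0,0) entry = 16; (9,4) entry = -2.


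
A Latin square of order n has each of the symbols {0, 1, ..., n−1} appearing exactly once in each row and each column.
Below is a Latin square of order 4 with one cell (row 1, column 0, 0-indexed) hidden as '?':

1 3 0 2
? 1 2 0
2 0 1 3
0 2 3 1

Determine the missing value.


Row 1 contains symbols [0, 1, 2] — missing [3].
Column 0 contains symbols [0, 1, 2] — missing [3].
The missing symbol must appear in both missing sets; intersection = [3].
Therefore the hidden value is 3.

Missing value = 3.


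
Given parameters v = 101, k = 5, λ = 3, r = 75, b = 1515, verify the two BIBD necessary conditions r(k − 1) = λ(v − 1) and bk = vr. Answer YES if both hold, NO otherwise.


Condition (i): r(k − 1) = 75·4 = 300; λ(v − 1) = 3·100 = 300. Match? YES.
Condition (ii): bk = 1515·5 = 7575; vr = 101·75 = 7575. Match? YES.
Both conditions hold? YES.

YES


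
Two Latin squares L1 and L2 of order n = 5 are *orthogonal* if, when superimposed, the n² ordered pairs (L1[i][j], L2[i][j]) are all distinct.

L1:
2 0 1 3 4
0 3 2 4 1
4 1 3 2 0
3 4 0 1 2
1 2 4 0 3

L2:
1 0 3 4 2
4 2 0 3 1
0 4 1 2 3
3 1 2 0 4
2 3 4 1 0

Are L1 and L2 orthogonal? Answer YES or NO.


Form the n² = 25 superimposed pairs (L1[i][j], L2[i][j]), row by row (rows and columns indexed from 0):
row 0: (2,1) (0,0) (1,3) (3,4) (4,2)
row 1: (0,4) (3,2) (2,0) (4,3) (1,1)
row 2: (4,0) (1,4) (3,1) (2,2) (0,3)
row 3: (3,3) (4,1) (0,2) (1,0) (2,4)
row 4: (1,2) (2,3) (4,4) (0,1) (3,0)
Orthogonality requires all 25 pairs distinct.
Check by first coordinate: for each symbol s of L1, list the L2 entries in the n cells where L1 = s; they must all differ.
  L1 = 0: L2 entries (in reading order) 0, 4, 3, 2, 1 — all 5 distinct ✓
  L1 = 1: L2 entries (in reading order) 3, 1, 4, 0, 2 — all 5 distinct ✓
  L1 = 2: L2 entries (in reading order) 1, 0, 2, 4, 3 — all 5 distinct ✓
  L1 = 3: L2 entries (in reading order) 4, 2, 1, 3, 0 — all 5 distinct ✓
  L1 = 4: L2 entries (in reading order) 2, 3, 0, 1, 4 — all 5 distinct ✓
Every symbol of L1 meets every symbol of L2 exactly once, so all 25 pairs are distinct (25 of 25).
Conclusion: YES.

YES


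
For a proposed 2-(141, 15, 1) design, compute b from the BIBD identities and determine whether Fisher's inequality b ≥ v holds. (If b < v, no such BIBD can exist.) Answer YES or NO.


r = λ(v − 1)/(k − 1) = 1·140/14 = 10.
b = vr/k = 141·10/15 = 94.
Fisher's inequality: b ≥ v ⇔ 94 ≥ 141? NO.

NO


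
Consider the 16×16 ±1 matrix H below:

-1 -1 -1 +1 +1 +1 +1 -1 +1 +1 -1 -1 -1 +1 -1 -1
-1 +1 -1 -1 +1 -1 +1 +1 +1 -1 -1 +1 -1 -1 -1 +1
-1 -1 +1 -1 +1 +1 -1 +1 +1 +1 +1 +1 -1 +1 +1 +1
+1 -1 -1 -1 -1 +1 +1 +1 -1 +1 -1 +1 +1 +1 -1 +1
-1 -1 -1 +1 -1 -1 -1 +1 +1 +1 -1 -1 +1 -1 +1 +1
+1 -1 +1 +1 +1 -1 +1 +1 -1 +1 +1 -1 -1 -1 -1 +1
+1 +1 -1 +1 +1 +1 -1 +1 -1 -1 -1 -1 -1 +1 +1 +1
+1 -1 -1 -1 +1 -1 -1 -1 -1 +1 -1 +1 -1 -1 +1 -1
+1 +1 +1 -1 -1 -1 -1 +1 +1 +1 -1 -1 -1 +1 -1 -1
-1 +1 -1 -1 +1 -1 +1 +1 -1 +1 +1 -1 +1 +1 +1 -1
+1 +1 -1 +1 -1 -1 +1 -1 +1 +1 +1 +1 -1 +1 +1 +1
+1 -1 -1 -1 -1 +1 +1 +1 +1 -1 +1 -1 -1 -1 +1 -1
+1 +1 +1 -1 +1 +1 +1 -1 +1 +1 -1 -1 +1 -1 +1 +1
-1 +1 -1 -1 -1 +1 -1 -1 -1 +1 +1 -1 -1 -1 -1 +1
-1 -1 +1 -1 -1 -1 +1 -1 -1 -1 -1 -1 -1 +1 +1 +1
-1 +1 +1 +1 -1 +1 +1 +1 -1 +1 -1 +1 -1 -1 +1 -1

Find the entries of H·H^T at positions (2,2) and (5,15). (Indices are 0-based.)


Row 2 of H: [-1, -1, 1, -1, 1, 1, -1, 1, 1, 1, 1, 1, -1, 1, 1, 1].
Row 5 of H: [1, -1, 1, 1, 1, -1, 1, 1, -1, 1, 1, -1, -1, -1, -1, 1].
Row 15 of H: [-1, 1, 1, 1, -1, 1, 1, 1, -1, 1, -1, 1, -1, -1, 1, -1].
(H·H^T)[2][2] = Σ_j H[2][j]·H[2][j] = (-1)² + (-1)² + (1)² + (-1)² + (1)² + (1)² + (-1)² + (1)² + (1)² + (1)² + (1)² + (1)² + (-1)² + (1)² + (1)² + (1)² = 1 + 1 + 1 + 1 + 1 + 1 + 1 + 1 + 1 + 1 + 1 + 1 + 1 + 1 + 1 + 1 = 16.
(H·H^T)[5][15] = Σ_j H[5][j]·H[15][j] = (1)·(-1) + (-1)·(1) + (1)·(1) + (1)·(1) + (1)·(-1) + (-1)·(1) + (1)·(1) + (1)·(1) + (-1)·(-1) + (1)·(1) + (1)·(-1) + (-1)·(1) + (-1)·(-1) + (-1)·(-1) + (-1)·(1) + (1)·(-1) = -1 + -1 + 1 + 1 + -1 + -1 + 1 + 1 + 1 + 1 + -1 + -1 + 1 + 1 + -1 + -1 = 0.
So rows 5 and 15 are orthogonal; the diagonal entry equals n = 16.

(2,2) entry = 16; (5,15) entry = 0.


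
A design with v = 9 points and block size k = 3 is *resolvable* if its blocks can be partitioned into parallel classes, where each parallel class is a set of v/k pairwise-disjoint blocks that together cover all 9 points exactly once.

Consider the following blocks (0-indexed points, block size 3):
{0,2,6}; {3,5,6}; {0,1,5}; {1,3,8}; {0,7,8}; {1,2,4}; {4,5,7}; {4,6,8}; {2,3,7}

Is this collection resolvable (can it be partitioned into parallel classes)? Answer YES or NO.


v = 9, block size k = 3, number of blocks = 9.
For resolvability, blocks must partition into parallel classes of size v/k = 3.
Total blocks must therefore be a multiple of 3: 9 = 3·3 + 0 ⇒ divisible ✓.
Greedy packing gives 3 candidate class(es). Each should be a full parallel class (size 3, covers all 9 points).
  Class 1 (3 blocks): {0,2,6}; {1,3,8}; {4,5,7}. Points covered: [0, 1, 2, 3, 4, 5, 6, 7, 8].
  Class 2 (3 blocks): {3,5,6}; {0,7,8}; {1,2,4}. Points covered: [0, 1, 2, 3, 4, 5, 6, 7, 8].
  Class 3 (3 blocks): {0,1,5}; {4,6,8}; {2,3,7}. Points covered: [0, 1, 2, 3, 4, 5, 6, 7, 8].
All classes full (size 3)? YES. All classes cover every point? YES.
Resolvable? YES.

YES


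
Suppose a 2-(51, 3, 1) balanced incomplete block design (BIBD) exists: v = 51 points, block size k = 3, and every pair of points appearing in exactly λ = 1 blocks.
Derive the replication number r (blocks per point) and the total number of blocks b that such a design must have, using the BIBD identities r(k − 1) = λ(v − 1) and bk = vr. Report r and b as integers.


Any 2-(v, k, λ) BIBD satisfies two necessary conditions:
  (i)  Each point sits in r blocks, and counting incidences through any fixed point gives r(k − 1) = λ(v − 1), so r = λ(v − 1)/(k − 1).
  (ii) Total incidences bk = vr, so b = vr/k.
Step 1: r = λ(v − 1)/(k − 1) = 1·(51 − 1)/(3 − 1) = 1·50/2 = 50/2 = 25.
Step 2: b = vr/k = 51·25/3 = 1275/3 = 425.
Check integrality: r = 25 ∈ Z ✓, b = 425 ∈ Z ✓.
(These identities are necessary conditions: they determine r and b for any design with these parameters, but do not by themselves prove that one exists.)

r = 25, b = 425.
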